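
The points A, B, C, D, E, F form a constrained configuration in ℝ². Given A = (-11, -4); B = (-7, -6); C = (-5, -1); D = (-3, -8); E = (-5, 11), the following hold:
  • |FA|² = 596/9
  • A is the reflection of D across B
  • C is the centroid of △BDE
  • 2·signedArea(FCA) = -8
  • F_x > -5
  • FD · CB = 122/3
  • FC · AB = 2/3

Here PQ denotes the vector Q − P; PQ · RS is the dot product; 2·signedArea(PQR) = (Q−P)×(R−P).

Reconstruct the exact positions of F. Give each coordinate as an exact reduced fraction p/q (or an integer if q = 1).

F = (-13/3, 2/3)

1. F_x = -13/3  [FD · CB = 122/3 ∩ FC · AB = 2/3]
2. F_y = 2/3  [FD · CB = 122/3 ∩ FC · AB = 2/3]
   → F = (-13/3, 2/3)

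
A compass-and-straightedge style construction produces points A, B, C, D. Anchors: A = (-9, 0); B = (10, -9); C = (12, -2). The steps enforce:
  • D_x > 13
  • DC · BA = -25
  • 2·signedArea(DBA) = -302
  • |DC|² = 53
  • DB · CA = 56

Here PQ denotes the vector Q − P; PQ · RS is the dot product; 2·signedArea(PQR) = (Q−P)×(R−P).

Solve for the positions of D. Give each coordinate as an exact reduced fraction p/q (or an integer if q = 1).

D = (14, 5)

1. D_x = 14  [DC · BA = -25 ∩ 2·signedArea(DBA) = -302]
2. D_y = 5  [DC · BA = -25 ∩ 2·signedArea(DBA) = -302]
   → D = (14, 5)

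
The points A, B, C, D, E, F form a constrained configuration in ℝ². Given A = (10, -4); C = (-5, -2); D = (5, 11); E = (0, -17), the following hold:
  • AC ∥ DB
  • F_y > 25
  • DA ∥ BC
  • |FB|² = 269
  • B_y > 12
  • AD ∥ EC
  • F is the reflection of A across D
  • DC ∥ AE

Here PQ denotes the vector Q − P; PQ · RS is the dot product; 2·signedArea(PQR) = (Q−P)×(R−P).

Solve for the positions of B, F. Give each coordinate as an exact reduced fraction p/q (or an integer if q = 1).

1. B_x = -10  [DA ∥ BC ∩ AC ∥ DB]
2. B_y = 13  [DA ∥ BC ∩ AC ∥ DB]
   → B = (-10, 13)
3. F_x = 0  [F is the reflection of A across D]
4. F_y = 26  [F is the reflection of A across D]
   → F = (0, 26)

B = (-10, 13)
F = (0, 26)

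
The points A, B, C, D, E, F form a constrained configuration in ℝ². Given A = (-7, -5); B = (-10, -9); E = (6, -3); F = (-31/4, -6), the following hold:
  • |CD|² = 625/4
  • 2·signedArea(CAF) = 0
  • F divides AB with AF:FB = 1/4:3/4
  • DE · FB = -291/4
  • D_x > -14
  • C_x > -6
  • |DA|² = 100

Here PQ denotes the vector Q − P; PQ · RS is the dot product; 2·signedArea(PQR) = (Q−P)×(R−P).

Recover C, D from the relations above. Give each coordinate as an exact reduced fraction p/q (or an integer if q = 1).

1. D_x = -13  [line 9/4·x + 3·y + 273/4 = 0 ∩ |DA|² = 100]
2. D_y = -13  [line 9/4·x + 3·y + 273/4 = 0 ∩ |DA|² = 100]
   → D = (-13, -13)
3. C_x = -11/2  [line 1·x + -3/4·y + 13/4 = 0 ∩ |CD|² = 625/4]
4. C_y = -3  [line 1·x + -3/4·y + 13/4 = 0 ∩ |CD|² = 625/4]
   → C = (-11/2, -3)

C = (-11/2, -3)
D = (-13, -13)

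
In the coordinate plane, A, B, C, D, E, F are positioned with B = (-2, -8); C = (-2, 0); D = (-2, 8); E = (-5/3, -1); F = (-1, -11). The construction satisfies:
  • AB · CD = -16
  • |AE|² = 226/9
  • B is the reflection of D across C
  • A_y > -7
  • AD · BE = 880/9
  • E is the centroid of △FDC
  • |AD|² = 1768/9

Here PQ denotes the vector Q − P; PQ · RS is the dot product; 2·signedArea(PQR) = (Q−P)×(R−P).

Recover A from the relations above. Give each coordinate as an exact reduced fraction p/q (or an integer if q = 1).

A = (-4/3, -6)

1. A_x = -4/3  [AD · BE = 880/9 ∩ AB · CD = -16]
2. A_y = -6  [AD · BE = 880/9 ∩ AB · CD = -16]
   → A = (-4/3, -6)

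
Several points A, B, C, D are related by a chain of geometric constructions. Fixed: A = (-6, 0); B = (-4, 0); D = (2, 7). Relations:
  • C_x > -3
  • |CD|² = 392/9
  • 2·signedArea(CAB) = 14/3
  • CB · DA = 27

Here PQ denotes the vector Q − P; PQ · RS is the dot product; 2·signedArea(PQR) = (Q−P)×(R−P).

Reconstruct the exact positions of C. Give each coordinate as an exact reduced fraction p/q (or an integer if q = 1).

1. C_x = -8/3  [CB · DA = 27 ∩ 2·signedArea(CAB) = 14/3]
2. C_y = 7/3  [CB · DA = 27 ∩ 2·signedArea(CAB) = 14/3]
   → C = (-8/3, 7/3)

C = (-8/3, 7/3)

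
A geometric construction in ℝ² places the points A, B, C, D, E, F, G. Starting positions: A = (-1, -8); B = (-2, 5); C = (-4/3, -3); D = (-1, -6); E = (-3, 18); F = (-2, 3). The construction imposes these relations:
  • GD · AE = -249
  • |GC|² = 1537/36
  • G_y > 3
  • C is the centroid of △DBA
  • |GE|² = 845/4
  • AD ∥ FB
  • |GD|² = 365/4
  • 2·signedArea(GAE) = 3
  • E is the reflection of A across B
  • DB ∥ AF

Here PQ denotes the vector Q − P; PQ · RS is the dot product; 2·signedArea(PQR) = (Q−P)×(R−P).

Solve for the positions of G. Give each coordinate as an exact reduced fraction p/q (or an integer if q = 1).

G = (-2, 7/2)

1. G_x = -2  [GD · AE = -249 ∩ 2·signedArea(GAE) = 3]
2. G_y = 7/2  [GD · AE = -249 ∩ 2·signedArea(GAE) = 3]
   → G = (-2, 7/2)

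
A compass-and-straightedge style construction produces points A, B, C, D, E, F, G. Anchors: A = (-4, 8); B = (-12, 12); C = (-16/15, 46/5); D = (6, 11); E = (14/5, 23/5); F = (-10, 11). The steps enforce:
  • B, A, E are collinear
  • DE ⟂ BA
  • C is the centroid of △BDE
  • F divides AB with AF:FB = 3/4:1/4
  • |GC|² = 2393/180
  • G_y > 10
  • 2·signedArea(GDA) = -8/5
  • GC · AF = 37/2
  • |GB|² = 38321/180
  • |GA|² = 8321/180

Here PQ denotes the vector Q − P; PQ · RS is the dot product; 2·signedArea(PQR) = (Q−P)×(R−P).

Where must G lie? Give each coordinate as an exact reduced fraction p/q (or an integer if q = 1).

G = (37/15, 101/10)

1. G_x = 37/15  [2·signedArea(GDA) = -8/5 ∩ GC · AF = 37/2]
2. G_y = 101/10  [2·signedArea(GDA) = -8/5 ∩ GC · AF = 37/2]
   → G = (37/15, 101/10)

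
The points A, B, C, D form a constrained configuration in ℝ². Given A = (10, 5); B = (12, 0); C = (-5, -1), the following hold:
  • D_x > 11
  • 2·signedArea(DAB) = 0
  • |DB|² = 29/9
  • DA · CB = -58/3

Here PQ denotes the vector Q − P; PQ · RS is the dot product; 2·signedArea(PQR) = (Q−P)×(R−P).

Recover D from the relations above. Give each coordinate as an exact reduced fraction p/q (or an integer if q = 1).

D = (34/3, 5/3)

1. D_x = 34/3  [2·signedArea(DAB) = 0 ∩ DA · CB = -58/3]
2. D_y = 5/3  [2·signedArea(DAB) = 0 ∩ DA · CB = -58/3]
   → D = (34/3, 5/3)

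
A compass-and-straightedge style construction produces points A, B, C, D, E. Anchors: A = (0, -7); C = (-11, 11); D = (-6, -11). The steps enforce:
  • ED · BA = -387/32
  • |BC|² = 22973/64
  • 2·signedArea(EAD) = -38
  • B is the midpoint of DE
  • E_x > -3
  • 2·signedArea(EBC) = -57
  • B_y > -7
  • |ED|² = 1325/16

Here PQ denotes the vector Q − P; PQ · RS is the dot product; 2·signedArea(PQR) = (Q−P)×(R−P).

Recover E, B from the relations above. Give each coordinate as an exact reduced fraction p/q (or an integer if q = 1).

1. E_x = -11/4  [line 4·x + -6·y + -4 = 0 ∩ |ED|² = 1325/16]
2. E_y = -5/2  [line 4·x + -6·y + -4 = 0 ∩ |ED|² = 1325/16]
   → E = (-11/4, -5/2)
3. B_x = -35/8  [B is the midpoint of DE]
4. B_y = -27/4  [B is the midpoint of DE]
   → B = (-35/8, -27/4)

B = (-35/8, -27/4)
E = (-11/4, -5/2)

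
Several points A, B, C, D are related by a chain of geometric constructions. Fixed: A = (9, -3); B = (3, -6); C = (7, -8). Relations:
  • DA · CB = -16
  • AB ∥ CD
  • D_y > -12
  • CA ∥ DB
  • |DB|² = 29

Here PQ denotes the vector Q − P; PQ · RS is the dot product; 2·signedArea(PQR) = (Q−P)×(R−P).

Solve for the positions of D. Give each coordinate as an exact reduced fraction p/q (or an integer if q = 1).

D = (1, -11)

1. D_x = 1  [CA ∥ DB ∩ AB ∥ CD]
2. D_y = -11  [CA ∥ DB ∩ AB ∥ CD]
   → D = (1, -11)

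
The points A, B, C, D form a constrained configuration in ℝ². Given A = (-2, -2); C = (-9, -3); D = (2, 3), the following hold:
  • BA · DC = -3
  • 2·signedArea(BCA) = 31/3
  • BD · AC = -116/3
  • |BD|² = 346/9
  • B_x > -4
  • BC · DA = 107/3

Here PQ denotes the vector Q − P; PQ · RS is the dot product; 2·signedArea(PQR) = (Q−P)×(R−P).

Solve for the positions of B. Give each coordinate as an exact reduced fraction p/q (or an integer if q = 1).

1. B_x = -3  [BD · AC = -116/3 ∩ BC · DA = 107/3]
2. B_y = -2/3  [BD · AC = -116/3 ∩ BC · DA = 107/3]
   → B = (-3, -2/3)

B = (-3, -2/3)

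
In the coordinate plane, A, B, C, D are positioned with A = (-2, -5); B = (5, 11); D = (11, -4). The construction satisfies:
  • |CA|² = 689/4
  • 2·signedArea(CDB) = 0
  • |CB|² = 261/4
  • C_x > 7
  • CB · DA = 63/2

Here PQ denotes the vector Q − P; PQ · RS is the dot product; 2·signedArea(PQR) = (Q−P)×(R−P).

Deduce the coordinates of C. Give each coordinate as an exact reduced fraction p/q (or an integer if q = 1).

1. C_x = 8  [2·signedArea(CDB) = 0 ∩ CB · DA = 63/2]
2. C_y = 7/2  [2·signedArea(CDB) = 0 ∩ CB · DA = 63/2]
   → C = (8, 7/2)

C = (8, 7/2)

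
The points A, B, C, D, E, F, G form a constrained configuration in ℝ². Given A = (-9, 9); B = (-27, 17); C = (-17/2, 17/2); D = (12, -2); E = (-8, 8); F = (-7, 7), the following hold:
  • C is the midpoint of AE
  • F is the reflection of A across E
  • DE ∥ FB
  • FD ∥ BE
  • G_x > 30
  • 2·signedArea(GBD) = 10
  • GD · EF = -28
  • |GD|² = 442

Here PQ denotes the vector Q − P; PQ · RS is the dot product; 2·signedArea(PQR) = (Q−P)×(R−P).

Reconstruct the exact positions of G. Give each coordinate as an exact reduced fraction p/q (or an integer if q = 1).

G = (31, -11)

1. G_x = 31  [GD · EF = -28 ∩ 2·signedArea(GBD) = 10]
2. G_y = -11  [GD · EF = -28 ∩ 2·signedArea(GBD) = 10]
   → G = (31, -11)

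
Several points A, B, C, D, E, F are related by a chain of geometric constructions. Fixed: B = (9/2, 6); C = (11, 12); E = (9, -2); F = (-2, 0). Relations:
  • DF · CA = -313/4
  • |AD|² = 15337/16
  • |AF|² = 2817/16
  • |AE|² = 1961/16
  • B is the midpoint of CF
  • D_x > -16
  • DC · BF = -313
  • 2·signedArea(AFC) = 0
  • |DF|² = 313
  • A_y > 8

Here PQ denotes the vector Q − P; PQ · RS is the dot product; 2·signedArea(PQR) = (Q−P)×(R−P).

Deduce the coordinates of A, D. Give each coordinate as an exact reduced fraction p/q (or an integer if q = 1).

1. A_x = 31/4  [line -12·x + 13·y + -24 = 0 ∩ |AF|² = 2817/16]
2. A_y = 9  [line -12·x + 13·y + -24 = 0 ∩ |AF|² = 2817/16]
   → A = (31/4, 9)
3. D_x = -15  [line 13/4·x + 3·y + 339/4 = 0 ∩ |AD|² = 15337/16]
4. D_y = -12  [line 13/4·x + 3·y + 339/4 = 0 ∩ |AD|² = 15337/16]
   → D = (-15, -12)

A = (31/4, 9)
D = (-15, -12)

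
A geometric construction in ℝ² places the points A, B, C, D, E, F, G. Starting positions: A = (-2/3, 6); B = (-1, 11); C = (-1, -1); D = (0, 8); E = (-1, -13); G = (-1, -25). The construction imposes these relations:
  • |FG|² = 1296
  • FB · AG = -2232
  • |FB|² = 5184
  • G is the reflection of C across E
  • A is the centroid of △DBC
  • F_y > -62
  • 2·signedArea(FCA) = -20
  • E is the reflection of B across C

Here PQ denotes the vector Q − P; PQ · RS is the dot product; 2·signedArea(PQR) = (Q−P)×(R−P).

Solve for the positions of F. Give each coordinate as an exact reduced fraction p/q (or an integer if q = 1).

F = (-1, -61)

1. F_x = -1  [FB · AG = -2232 ∩ 2·signedArea(FCA) = -20]
2. F_y = -61  [FB · AG = -2232 ∩ 2·signedArea(FCA) = -20]
   → F = (-1, -61)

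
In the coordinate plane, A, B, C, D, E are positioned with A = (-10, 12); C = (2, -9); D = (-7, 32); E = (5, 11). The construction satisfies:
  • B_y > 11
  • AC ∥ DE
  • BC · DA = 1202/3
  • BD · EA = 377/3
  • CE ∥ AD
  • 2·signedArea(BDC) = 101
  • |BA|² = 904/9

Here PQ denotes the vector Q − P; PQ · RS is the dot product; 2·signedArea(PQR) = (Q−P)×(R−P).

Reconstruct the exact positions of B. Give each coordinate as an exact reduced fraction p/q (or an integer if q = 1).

B = (0, 34/3)

1. B_x = 0  [BD · EA = 377/3 ∩ 2·signedArea(BDC) = 101]
2. B_y = 34/3  [BD · EA = 377/3 ∩ 2·signedArea(BDC) = 101]
   → B = (0, 34/3)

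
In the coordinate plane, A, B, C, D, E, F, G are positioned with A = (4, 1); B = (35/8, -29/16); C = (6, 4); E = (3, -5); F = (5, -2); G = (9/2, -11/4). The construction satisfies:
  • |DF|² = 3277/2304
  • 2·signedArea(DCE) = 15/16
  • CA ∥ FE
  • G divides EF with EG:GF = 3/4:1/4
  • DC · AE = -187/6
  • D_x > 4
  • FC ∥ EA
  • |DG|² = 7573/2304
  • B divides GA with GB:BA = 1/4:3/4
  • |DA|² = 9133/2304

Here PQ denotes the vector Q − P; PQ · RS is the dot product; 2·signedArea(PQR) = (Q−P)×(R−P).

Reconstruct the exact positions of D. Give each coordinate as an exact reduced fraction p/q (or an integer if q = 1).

D = (107/24, -15/16)

1. D_x = 107/24  [2·signedArea(DCE) = 15/16 ∩ DC · AE = -187/6]
2. D_y = -15/16  [2·signedArea(DCE) = 15/16 ∩ DC · AE = -187/6]
   → D = (107/24, -15/16)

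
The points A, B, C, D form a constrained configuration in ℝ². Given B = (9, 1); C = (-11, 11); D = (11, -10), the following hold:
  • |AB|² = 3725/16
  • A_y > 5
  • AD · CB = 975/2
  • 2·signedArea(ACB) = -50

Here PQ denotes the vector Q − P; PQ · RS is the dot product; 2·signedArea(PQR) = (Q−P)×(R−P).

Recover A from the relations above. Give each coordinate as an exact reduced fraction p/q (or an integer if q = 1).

1. A_x = -11/2  [2·signedArea(ACB) = -50 ∩ AD · CB = 975/2]
2. A_y = 23/4  [2·signedArea(ACB) = -50 ∩ AD · CB = 975/2]
   → A = (-11/2, 23/4)

A = (-11/2, 23/4)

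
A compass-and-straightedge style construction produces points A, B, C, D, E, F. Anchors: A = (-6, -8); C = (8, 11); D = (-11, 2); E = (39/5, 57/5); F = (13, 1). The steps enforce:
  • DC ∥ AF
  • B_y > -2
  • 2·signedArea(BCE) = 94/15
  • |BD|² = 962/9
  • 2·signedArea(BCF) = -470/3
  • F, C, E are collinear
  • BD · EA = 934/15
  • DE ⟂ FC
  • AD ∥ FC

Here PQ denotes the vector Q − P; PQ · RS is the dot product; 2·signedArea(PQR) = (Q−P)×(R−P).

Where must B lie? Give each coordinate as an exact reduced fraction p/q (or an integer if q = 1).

B = (-4/3, -5/3)

1. B_x = -4/3  [2·signedArea(BCF) = -470/3 ∩ BD · EA = 934/15]
2. B_y = -5/3  [2·signedArea(BCF) = -470/3 ∩ BD · EA = 934/15]
   → B = (-4/3, -5/3)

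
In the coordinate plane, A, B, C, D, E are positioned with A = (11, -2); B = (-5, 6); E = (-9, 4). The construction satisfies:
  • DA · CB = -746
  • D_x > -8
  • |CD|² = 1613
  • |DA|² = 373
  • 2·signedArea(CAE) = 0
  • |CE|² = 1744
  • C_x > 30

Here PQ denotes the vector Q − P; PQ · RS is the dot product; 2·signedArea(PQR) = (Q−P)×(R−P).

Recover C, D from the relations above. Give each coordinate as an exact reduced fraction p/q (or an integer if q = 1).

1. C_x = 31  [line -6·x + -20·y + 26 = 0 ∩ |CE|² = 1744]
2. C_y = -8  [line -6·x + -20·y + 26 = 0 ∩ |CE|² = 1744]
   → C = (31, -8)
3. D_x = -7  [line 36·x + -14·y + 322 = 0 ∩ |DA|² = 373]
4. D_y = 5  [line 36·x + -14·y + 322 = 0 ∩ |DA|² = 373]
   → D = (-7, 5)

C = (31, -8)
D = (-7, 5)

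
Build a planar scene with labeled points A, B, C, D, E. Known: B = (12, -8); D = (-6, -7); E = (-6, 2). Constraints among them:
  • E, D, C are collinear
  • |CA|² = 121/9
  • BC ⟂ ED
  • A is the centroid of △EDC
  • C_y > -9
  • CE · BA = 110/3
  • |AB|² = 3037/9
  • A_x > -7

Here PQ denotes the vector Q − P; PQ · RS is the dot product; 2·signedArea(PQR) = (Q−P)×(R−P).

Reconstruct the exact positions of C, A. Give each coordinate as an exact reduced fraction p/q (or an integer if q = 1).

1. C_x = -6  [E, D, C are collinear ∩ BC ⟂ ED]
2. C_y = -8  [E, D, C are collinear ∩ BC ⟂ ED]
   → C = (-6, -8)
3. A_x = -6  [A is the centroid of △EDC]
4. A_y = -13/3  [A is the centroid of △EDC]
   → A = (-6, -13/3)

A = (-6, -13/3)
C = (-6, -8)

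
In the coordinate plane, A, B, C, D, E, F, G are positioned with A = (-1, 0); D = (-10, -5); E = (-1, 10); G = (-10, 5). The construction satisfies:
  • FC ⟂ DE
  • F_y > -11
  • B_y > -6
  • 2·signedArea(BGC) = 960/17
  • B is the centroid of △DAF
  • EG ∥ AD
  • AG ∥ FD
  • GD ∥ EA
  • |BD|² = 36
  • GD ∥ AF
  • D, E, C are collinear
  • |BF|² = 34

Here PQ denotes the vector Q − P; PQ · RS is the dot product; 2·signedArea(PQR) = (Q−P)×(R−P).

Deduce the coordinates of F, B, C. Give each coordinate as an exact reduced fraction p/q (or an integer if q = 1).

1. F_x = -1  [AG ∥ FD ∩ GD ∥ AF]
2. F_y = -10  [AG ∥ FD ∩ GD ∥ AF]
   → F = (-1, -10)
3. B_x = -4  [B is the centroid of △DAF]
4. B_y = -5  [B is the centroid of △DAF]
   → B = (-4, -5)
5. C_x = -167/17  [D, E, C are collinear ∩ FC ⟂ DE]
6. C_y = -80/17  [D, E, C are collinear ∩ FC ⟂ DE]
   → C = (-167/17, -80/17)

B = (-4, -5)
C = (-167/17, -80/17)
F = (-1, -10)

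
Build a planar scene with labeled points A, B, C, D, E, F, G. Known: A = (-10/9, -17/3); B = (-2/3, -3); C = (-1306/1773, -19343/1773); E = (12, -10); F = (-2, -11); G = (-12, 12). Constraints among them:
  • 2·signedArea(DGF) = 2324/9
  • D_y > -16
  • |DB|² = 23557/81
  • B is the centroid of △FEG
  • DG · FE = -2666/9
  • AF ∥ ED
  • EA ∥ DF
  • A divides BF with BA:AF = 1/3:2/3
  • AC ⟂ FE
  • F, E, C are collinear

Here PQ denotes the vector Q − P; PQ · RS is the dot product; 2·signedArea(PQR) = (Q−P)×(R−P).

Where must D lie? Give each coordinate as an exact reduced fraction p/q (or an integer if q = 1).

1. D_x = 100/9  [EA ∥ DF ∩ AF ∥ ED]
2. D_y = -46/3  [EA ∥ DF ∩ AF ∥ ED]
   → D = (100/9, -46/3)

D = (100/9, -46/3)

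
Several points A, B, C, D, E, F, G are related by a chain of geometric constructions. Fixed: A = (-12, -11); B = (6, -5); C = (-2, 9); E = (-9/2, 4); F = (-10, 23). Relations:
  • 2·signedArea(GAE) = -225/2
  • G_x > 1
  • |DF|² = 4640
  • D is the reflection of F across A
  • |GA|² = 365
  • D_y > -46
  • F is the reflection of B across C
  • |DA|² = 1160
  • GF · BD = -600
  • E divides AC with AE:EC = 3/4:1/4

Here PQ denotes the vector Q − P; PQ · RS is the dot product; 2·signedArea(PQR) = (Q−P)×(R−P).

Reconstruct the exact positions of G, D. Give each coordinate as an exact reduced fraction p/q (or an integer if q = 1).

D = (-14, -45)
G = (2, 2)

1. G_x = 2  [line -15·x + 15/2·y + 15 = 0 ∩ |GA|² = 365]
2. G_y = 2  [line -15·x + 15/2·y + 15 = 0 ∩ |GA|² = 365]
   → G = (2, 2)
3. D_x = -14  [D is the reflection of F across A]
4. D_y = -45  [D is the reflection of F across A]
   → D = (-14, -45)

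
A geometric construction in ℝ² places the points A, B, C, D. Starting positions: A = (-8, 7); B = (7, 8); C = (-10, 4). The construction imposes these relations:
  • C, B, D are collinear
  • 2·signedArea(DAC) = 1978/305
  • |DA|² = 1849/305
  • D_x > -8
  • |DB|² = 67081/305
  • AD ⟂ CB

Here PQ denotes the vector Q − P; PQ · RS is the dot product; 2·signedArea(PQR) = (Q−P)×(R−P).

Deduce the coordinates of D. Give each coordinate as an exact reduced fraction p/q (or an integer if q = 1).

1. D_x = -2268/305  [C, B, D are collinear ∩ AD ⟂ CB]
2. D_y = 1404/305  [C, B, D are collinear ∩ AD ⟂ CB]
   → D = (-2268/305, 1404/305)

D = (-2268/305, 1404/305)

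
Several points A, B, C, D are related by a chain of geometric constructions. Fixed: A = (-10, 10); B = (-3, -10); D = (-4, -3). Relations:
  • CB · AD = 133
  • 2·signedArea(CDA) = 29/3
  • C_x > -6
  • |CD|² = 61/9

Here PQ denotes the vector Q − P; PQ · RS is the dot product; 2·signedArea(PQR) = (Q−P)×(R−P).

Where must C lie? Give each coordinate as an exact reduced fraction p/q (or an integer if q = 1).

C = (-17/3, -1)

1. C_x = -17/3  [2·signedArea(CDA) = 29/3 ∩ CB · AD = 133]
2. C_y = -1  [2·signedArea(CDA) = 29/3 ∩ CB · AD = 133]
   → C = (-17/3, -1)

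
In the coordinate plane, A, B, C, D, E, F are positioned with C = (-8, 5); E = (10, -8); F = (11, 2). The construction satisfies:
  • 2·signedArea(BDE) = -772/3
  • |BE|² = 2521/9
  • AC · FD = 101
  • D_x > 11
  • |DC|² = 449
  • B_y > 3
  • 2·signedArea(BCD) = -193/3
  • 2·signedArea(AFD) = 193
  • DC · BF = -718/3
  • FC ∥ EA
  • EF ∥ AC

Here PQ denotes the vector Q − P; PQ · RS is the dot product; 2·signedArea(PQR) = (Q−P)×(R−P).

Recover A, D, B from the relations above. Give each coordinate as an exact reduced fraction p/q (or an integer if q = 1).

1. A_x = -9  [EF ∥ AC ∩ FC ∥ EA]
2. A_y = -5  [EF ∥ AC ∩ FC ∥ EA]
   → A = (-9, -5)
3. D_x = 12  [2·signedArea(AFD) = 193 ∩ AC · FD = 101]
4. D_y = 12  [2·signedArea(AFD) = 193 ∩ AC · FD = 101]
   → D = (12, 12)
5. B_x = -5/3  [DC · BF = -718/3 ∩ 2·signedArea(BDE) = -772/3]
6. B_y = 4  [DC · BF = -718/3 ∩ 2·signedArea(BDE) = -772/3]
   → B = (-5/3, 4)

A = (-9, -5)
B = (-5/3, 4)
D = (12, 12)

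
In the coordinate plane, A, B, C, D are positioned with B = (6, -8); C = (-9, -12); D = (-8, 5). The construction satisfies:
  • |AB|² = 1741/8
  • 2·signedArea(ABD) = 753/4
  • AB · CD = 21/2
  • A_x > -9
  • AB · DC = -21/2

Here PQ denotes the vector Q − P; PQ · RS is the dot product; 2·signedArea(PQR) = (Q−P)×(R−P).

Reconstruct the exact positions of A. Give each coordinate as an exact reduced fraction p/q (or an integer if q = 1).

A = (-35/4, -31/4)

1. A_x = -35/4  [AB · DC = -21/2 ∩ 2·signedArea(ABD) = 753/4]
2. A_y = -31/4  [AB · DC = -21/2 ∩ 2·signedArea(ABD) = 753/4]
   → A = (-35/4, -31/4)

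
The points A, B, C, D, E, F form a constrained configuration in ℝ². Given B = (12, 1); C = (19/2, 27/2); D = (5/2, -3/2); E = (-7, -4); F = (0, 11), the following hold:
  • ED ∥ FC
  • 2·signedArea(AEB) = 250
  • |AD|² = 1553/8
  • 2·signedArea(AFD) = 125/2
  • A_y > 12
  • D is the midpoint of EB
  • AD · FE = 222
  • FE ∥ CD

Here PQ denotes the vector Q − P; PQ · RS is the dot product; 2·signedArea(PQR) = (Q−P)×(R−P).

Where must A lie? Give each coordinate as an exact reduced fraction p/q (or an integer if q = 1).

A = (19/4, 49/4)

1. A_x = 19/4  [AD · FE = 222 ∩ 2·signedArea(AEB) = 250]
2. A_y = 49/4  [AD · FE = 222 ∩ 2·signedArea(AEB) = 250]
   → A = (19/4, 49/4)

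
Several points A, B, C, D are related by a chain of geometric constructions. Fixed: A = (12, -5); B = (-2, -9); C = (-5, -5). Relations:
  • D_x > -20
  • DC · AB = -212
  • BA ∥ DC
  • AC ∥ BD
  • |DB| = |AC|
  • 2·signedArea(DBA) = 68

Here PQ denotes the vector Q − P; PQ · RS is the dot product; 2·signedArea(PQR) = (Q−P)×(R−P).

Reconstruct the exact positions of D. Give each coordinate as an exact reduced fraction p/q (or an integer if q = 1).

D = (-19, -9)

1. D_x = -19  [BA ∥ DC ∩ AC ∥ BD]
2. D_y = -9  [BA ∥ DC ∩ AC ∥ BD]
   → D = (-19, -9)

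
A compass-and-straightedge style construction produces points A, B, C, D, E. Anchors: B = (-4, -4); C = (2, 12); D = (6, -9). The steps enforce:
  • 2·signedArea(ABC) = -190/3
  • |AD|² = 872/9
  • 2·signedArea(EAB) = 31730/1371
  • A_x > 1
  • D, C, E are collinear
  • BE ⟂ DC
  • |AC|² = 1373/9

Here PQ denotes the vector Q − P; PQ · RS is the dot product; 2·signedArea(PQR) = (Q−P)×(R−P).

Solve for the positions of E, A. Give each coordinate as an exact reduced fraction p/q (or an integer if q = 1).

A = (4/3, -1/3)
E = (2162/457, -1068/457)

1. E_x = 2162/457  [D, C, E are collinear ∩ BE ⟂ DC]
2. E_y = -1068/457  [D, C, E are collinear ∩ BE ⟂ DC]
   → E = (2162/457, -1068/457)
3. A_x = 4/3  [2·signedArea(ABC) = -190/3 ∩ 2·signedArea(EAB) = 31730/1371]
4. A_y = -1/3  [2·signedArea(ABC) = -190/3 ∩ 2·signedArea(EAB) = 31730/1371]
   → A = (4/3, -1/3)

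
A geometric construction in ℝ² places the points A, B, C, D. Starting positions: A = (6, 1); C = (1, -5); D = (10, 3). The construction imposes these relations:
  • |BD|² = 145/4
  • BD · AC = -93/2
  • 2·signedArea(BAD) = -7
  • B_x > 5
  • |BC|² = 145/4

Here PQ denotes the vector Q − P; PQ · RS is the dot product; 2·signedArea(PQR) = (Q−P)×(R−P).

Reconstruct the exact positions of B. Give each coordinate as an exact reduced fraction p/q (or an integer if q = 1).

1. B_x = 11/2  [2·signedArea(BAD) = -7 ∩ BD · AC = -93/2]
2. B_y = -1  [2·signedArea(BAD) = -7 ∩ BD · AC = -93/2]
   → B = (11/2, -1)

B = (11/2, -1)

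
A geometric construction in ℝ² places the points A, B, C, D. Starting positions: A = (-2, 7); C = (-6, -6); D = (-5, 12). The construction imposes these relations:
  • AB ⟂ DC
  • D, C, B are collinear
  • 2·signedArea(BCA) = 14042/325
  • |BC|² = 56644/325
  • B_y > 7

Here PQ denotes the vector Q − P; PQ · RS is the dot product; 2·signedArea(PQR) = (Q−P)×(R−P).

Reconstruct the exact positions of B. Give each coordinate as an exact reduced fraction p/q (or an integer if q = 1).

B = (-1712/325, 2334/325)

1. B_x = -1712/325  [D, C, B are collinear ∩ AB ⟂ DC]
2. B_y = 2334/325  [D, C, B are collinear ∩ AB ⟂ DC]
   → B = (-1712/325, 2334/325)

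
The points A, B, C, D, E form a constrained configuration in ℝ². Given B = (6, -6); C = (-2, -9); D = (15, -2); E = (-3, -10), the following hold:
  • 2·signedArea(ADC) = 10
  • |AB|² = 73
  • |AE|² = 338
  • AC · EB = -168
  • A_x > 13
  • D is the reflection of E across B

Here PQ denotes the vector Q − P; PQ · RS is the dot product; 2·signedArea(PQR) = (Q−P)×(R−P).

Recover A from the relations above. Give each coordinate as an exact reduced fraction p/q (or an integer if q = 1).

A = (14, -3)

1. A_x = 14  [2·signedArea(ADC) = 10 ∩ AC · EB = -168]
2. A_y = -3  [2·signedArea(ADC) = 10 ∩ AC · EB = -168]
   → A = (14, -3)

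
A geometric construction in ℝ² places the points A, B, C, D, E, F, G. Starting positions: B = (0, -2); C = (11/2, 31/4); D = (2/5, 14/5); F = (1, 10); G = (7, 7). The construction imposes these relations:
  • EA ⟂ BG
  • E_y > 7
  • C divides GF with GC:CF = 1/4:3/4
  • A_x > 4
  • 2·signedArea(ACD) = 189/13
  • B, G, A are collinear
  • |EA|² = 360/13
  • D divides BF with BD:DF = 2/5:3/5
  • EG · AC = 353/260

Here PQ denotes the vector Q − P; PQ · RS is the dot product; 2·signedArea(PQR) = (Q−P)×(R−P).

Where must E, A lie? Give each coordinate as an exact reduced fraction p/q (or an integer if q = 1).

A = (322/65, 284/65)
E = (4/5, 38/5)

1. A_x = 322/65  [B, G, A are collinear ∩ 2·signedArea(ACD) = 189/13]
2. A_y = 284/65  [B, G, A are collinear ∩ 2·signedArea(ACD) = 189/13]
   → A = (322/65, 284/65)
3. E_x = 4/5  [EG · AC = 353/260 ∩ EA ⟂ BG]
4. E_y = 38/5  [EG · AC = 353/260 ∩ EA ⟂ BG]
   → E = (4/5, 38/5)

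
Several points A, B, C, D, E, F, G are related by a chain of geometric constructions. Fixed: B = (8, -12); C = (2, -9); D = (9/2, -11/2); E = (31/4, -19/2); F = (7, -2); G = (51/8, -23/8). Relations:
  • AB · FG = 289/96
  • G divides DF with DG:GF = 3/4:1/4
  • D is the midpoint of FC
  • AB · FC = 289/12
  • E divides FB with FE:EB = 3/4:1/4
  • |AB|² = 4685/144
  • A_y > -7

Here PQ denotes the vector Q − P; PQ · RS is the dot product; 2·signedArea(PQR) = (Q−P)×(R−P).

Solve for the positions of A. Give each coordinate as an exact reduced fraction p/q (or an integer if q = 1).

1. A_x = 67/12  [line 5/8·x + 7/8·y + 239/96 = 0 ∩ |AB|² = 4685/144]
2. A_y = -41/6  [line 5/8·x + 7/8·y + 239/96 = 0 ∩ |AB|² = 4685/144]
   → A = (67/12, -41/6)

A = (67/12, -41/6)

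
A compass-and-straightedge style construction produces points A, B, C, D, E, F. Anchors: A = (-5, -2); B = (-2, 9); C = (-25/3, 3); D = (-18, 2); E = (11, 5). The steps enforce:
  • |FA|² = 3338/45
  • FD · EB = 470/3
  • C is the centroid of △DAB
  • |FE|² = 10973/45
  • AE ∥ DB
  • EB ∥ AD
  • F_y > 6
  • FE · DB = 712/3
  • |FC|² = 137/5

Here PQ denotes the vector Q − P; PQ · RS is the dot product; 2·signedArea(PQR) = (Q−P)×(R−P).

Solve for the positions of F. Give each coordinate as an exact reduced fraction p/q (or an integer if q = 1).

1. F_x = -68/15  [FD · EB = 470/3 ∩ FE · DB = 712/3]
2. F_y = 33/5  [FD · EB = 470/3 ∩ FE · DB = 712/3]
   → F = (-68/15, 33/5)

F = (-68/15, 33/5)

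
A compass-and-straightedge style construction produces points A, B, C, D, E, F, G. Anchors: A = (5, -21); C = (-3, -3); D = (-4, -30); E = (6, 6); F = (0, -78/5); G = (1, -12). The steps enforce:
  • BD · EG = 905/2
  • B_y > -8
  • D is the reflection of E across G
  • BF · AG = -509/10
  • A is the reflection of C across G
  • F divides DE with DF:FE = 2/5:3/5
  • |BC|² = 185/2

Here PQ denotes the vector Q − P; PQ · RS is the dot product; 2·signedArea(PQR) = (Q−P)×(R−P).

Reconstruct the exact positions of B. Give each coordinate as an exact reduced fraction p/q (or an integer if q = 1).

1. B_x = 11/2  [BD · EG = 905/2 ∩ BF · AG = -509/10]
2. B_y = -15/2  [BD · EG = 905/2 ∩ BF · AG = -509/10]
   → B = (11/2, -15/2)

B = (11/2, -15/2)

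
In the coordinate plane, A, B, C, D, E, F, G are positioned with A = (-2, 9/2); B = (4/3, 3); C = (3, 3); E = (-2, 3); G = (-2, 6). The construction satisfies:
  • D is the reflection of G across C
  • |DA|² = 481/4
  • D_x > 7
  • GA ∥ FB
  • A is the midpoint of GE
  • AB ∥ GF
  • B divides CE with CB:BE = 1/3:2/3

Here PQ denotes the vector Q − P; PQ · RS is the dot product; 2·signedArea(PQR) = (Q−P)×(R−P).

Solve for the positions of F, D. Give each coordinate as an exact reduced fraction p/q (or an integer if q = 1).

1. F_x = 4/3  [GA ∥ FB ∩ AB ∥ GF]
2. F_y = 9/2  [GA ∥ FB ∩ AB ∥ GF]
   → F = (4/3, 9/2)
3. D_x = 8  [D is the reflection of G across C]
4. D_y = 0  [D is the reflection of G across C]
   → D = (8, 0)

D = (8, 0)
F = (4/3, 9/2)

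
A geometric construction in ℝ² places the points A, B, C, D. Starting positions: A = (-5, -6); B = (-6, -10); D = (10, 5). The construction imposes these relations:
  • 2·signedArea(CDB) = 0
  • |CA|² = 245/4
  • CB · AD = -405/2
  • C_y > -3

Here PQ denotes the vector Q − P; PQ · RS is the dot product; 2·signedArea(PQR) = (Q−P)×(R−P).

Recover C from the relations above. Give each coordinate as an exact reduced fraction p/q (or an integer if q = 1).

1. C_x = 2  [2·signedArea(CDB) = 0 ∩ CB · AD = -405/2]
2. C_y = -5/2  [2·signedArea(CDB) = 0 ∩ CB · AD = -405/2]
   → C = (2, -5/2)

C = (2, -5/2)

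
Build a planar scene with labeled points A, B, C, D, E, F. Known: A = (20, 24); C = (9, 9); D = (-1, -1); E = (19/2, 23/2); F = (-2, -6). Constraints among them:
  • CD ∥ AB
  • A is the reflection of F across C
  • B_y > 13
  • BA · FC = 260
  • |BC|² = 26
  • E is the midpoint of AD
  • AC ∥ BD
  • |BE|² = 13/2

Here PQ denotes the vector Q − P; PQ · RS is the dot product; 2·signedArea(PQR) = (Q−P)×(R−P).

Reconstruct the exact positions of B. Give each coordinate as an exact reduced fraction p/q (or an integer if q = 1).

B = (10, 14)

1. B_x = 10  [AC ∥ BD ∩ CD ∥ AB]
2. B_y = 14  [AC ∥ BD ∩ CD ∥ AB]
   → B = (10, 14)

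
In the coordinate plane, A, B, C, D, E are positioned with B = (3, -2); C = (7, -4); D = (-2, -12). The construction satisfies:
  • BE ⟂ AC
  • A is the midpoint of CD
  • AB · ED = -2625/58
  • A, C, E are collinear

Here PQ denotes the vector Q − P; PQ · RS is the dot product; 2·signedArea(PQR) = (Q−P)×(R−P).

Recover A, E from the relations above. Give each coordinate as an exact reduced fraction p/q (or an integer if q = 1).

A = (5/2, -8)
E = (167/29, -148/29)

1. A_x = 5/2  [A is the midpoint of CD]
2. A_y = -8  [A is the midpoint of CD]
   → A = (5/2, -8)
3. E_x = 167/29  [A, C, E are collinear ∩ BE ⟂ AC]
4. E_y = -148/29  [A, C, E are collinear ∩ BE ⟂ AC]
   → E = (167/29, -148/29)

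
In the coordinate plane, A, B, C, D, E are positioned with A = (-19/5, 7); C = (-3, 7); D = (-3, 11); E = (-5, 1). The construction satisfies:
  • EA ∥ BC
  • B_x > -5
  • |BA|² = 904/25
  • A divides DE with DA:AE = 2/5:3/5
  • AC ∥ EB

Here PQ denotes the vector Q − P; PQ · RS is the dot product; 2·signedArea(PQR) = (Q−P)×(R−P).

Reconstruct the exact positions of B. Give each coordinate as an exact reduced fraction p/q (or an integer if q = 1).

B = (-21/5, 1)

1. B_x = -21/5  [EA ∥ BC ∩ AC ∥ EB]
2. B_y = 1  [EA ∥ BC ∩ AC ∥ EB]
   → B = (-21/5, 1)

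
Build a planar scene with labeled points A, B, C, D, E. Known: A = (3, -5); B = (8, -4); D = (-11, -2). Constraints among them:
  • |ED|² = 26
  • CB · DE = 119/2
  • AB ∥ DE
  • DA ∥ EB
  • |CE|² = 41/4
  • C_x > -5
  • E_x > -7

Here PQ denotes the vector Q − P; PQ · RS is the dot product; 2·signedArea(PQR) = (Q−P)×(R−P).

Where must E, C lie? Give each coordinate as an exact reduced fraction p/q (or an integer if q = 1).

C = (-4, -7/2)
E = (-6, -1)

1. E_x = -6  [DA ∥ EB ∩ AB ∥ DE]
2. E_y = -1  [DA ∥ EB ∩ AB ∥ DE]
   → E = (-6, -1)
3. C_x = -4  [line -5·x + -1·y + -47/2 = 0 ∩ |CE|² = 41/4]
4. C_y = -7/2  [line -5·x + -1·y + -47/2 = 0 ∩ |CE|² = 41/4]
   → C = (-4, -7/2)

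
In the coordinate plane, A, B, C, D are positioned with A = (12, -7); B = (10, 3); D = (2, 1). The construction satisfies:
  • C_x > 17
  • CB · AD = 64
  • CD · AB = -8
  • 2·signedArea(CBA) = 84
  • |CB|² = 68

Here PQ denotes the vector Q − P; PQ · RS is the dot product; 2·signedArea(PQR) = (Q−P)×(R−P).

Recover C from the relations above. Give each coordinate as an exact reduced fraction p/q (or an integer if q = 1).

C = (18, 5)

1. C_x = 18  [CD · AB = -8 ∩ 2·signedArea(CBA) = 84]
2. C_y = 5  [CD · AB = -8 ∩ 2·signedArea(CBA) = 84]
   → C = (18, 5)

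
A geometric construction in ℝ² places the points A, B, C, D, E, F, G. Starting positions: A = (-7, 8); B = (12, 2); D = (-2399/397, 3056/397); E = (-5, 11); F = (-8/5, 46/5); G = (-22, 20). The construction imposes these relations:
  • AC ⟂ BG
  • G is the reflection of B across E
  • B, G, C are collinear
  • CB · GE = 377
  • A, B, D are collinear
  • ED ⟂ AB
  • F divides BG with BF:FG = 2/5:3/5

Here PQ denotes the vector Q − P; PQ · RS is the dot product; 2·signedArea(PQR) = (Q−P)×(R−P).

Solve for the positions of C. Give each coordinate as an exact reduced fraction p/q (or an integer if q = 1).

C = (-1969/370, 4133/370)

1. C_x = -1969/370  [B, G, C are collinear ∩ AC ⟂ BG]
2. C_y = 4133/370  [B, G, C are collinear ∩ AC ⟂ BG]
   → C = (-1969/370, 4133/370)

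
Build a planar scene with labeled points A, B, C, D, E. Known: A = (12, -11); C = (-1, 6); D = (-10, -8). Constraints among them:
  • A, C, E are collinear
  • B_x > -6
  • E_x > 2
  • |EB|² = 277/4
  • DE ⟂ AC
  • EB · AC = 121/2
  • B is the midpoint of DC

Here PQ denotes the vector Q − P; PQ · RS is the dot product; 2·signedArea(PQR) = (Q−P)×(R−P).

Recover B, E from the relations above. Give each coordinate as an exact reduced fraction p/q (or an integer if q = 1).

B = (-11/2, -1)
E = (1115/458, 691/458)

1. B_x = -11/2  [B is the midpoint of DC]
2. B_y = -1  [B is the midpoint of DC]
   → B = (-11/2, -1)
3. E_x = 1115/458  [A, C, E are collinear ∩ DE ⟂ AC]
4. E_y = 691/458  [A, C, E are collinear ∩ DE ⟂ AC]
   → E = (1115/458, 691/458)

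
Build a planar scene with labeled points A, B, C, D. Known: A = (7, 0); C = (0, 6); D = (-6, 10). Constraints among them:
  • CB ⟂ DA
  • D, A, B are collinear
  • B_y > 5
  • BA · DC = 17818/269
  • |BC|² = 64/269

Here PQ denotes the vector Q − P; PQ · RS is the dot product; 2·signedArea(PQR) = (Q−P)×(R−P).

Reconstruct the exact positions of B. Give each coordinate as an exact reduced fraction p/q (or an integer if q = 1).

1. B_x = -80/269  [D, A, B are collinear ∩ CB ⟂ DA]
2. B_y = 1510/269  [D, A, B are collinear ∩ CB ⟂ DA]
   → B = (-80/269, 1510/269)

B = (-80/269, 1510/269)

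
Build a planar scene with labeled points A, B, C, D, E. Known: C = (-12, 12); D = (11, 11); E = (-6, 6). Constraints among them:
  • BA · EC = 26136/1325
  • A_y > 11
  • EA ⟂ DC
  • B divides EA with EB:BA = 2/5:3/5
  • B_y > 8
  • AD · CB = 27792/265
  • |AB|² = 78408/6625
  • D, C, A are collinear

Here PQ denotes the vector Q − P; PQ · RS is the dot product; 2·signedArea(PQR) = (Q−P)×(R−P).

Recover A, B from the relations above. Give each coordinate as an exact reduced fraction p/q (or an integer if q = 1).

1. A_x = -1524/265  [D, C, A are collinear ∩ EA ⟂ DC]
2. A_y = 3108/265  [D, C, A are collinear ∩ EA ⟂ DC]
   → A = (-1524/265, 3108/265)
3. B_x = -7818/1325  [B divides EA with EB:BA = 2/5:3/5]
4. B_y = 10986/1325  [B divides EA with EB:BA = 2/5:3/5]
   → B = (-7818/1325, 10986/1325)

A = (-1524/265, 3108/265)
B = (-7818/1325, 10986/1325)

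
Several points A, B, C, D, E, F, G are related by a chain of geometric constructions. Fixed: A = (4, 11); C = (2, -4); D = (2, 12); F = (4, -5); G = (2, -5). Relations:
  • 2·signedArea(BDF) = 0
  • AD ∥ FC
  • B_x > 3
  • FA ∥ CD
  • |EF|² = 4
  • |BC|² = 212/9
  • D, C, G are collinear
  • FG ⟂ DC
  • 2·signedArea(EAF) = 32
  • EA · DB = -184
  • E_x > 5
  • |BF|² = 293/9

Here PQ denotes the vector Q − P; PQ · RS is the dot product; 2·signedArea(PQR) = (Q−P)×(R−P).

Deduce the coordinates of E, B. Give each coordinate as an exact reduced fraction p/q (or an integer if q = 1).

1. E_x = 6  [2·signedArea(EAF) = 32]
2. E_y = -5  [|EF|² = 4]
   → E = (6, -5)
3. B_x = 10/3  [2·signedArea(BDF) = 0 ∩ EA · DB = -184]
4. B_y = 2/3  [2·signedArea(BDF) = 0 ∩ EA · DB = -184]
   → B = (10/3, 2/3)

B = (10/3, 2/3)
E = (6, -5)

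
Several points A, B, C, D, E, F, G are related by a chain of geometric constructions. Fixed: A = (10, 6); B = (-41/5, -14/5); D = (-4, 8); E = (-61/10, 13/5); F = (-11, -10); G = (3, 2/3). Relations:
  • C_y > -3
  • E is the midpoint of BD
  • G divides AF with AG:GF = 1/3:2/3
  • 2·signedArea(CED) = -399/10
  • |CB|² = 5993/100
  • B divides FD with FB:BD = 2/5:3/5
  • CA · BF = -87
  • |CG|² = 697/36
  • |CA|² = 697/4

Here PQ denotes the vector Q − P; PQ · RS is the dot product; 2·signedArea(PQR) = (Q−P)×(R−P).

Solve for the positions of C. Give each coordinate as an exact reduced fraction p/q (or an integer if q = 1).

1. C_x = -1/2  [2·signedArea(CED) = -399/10 ∩ CA · BF = -87]
2. C_y = -2  [2·signedArea(CED) = -399/10 ∩ CA · BF = -87]
   → C = (-1/2, -2)

C = (-1/2, -2)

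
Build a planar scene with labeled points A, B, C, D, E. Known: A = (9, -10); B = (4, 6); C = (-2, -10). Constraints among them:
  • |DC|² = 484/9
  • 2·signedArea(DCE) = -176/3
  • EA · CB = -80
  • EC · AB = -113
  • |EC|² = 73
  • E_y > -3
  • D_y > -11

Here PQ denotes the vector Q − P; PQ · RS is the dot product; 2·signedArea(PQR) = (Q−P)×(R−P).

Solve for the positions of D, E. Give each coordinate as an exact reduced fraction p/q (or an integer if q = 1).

1. E_x = 1  [EA · CB = -80 ∩ EC · AB = -113]
2. E_y = -2  [EA · CB = -80 ∩ EC · AB = -113]
   → E = (1, -2)
3. D_x = 16/3  [line -8·x + 3·y + 218/3 = 0 ∩ |DC|² = 484/9]
4. D_y = -10  [line -8·x + 3·y + 218/3 = 0 ∩ |DC|² = 484/9]
   → D = (16/3, -10)

D = (16/3, -10)
E = (1, -2)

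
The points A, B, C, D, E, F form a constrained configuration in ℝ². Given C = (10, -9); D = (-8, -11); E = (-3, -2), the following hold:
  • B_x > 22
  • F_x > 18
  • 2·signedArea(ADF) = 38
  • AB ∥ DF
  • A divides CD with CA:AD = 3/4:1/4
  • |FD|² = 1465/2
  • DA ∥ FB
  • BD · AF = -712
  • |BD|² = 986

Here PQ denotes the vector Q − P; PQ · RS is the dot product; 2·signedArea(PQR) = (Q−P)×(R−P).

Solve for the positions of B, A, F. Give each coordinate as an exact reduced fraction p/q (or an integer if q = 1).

A = (-7/2, -21/2)
B = (23, -16)
F = (37/2, -33/2)

1. A_x = -7/2  [A divides CD with CA:AD = 3/4:1/4]
2. A_y = -21/2  [A divides CD with CA:AD = 3/4:1/4]
   → A = (-7/2, -21/2)
3. F_x = 37/2  [line 1/2·x + -9/2·y + -167/2 = 0 ∩ |FD|² = 1465/2]
4. F_y = -33/2  [line 1/2·x + -9/2·y + -167/2 = 0 ∩ |FD|² = 1465/2]
   → F = (37/2, -33/2)
5. B_x = 23  [BD · AF = -712 ∩ DA ∥ FB]
6. B_y = -16  [BD · AF = -712 ∩ DA ∥ FB]
   → B = (23, -16)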